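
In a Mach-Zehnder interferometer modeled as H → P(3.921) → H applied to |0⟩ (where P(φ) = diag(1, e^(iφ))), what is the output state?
(0.1443 - 0.3514i)|0⟩ + (0.8557 + 0.3514i)|1⟩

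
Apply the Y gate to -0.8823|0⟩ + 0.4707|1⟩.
-0.4707i|0⟩ - 0.8823i|1⟩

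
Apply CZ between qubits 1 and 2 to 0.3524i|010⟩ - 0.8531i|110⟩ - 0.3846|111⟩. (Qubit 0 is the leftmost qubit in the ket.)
0.3524i|010⟩ - 0.8531i|110⟩ + 0.3846|111⟩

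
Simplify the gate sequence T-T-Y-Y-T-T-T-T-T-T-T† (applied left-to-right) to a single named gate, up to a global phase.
T†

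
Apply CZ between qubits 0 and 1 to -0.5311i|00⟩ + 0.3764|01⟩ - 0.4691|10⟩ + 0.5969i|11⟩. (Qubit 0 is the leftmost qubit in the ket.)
-0.5311i|00⟩ + 0.3764|01⟩ - 0.4691|10⟩ - 0.5969i|11⟩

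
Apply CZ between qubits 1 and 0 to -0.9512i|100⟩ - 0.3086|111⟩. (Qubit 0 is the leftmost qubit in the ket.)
-0.9512i|100⟩ + 0.3086|111⟩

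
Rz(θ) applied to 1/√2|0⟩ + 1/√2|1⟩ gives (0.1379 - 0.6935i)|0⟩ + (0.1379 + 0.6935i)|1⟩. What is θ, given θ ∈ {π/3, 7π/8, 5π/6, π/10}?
7π/8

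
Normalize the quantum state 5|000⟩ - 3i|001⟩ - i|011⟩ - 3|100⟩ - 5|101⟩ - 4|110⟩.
0.5423|000⟩ - 0.3254i|001⟩ - 0.1085i|011⟩ - 0.3254|100⟩ - 0.5423|101⟩ - 0.4339|110⟩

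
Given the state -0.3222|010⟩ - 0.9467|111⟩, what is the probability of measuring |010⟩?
0.1038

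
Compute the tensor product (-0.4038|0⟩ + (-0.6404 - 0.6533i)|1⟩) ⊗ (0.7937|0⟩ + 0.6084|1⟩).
-0.3205|00⟩ - 0.2457|01⟩ + (-0.5083 - 0.5185i)|10⟩ + (-0.3896 - 0.3975i)|11⟩

amp(|b₁b₂…⟩) = product of the factor amplitudes for bits b₁, b₂, …; only kets whose every factor amplitude is nonzero survive.
|00⟩: (-0.4038)(0.7937) = -0.3205
|01⟩: (-0.4038)(0.6084) = -0.2457
|10⟩: (-0.6404 - 0.6533i)(0.7937) = (-0.5083 - 0.5185i)
|11⟩: (-0.6404 - 0.6533i)(0.6084) = (-0.3896 - 0.3975i)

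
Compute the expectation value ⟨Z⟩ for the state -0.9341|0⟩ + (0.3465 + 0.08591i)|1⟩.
0.7451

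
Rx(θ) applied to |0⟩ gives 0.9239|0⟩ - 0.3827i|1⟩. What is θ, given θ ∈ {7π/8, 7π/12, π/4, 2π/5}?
π/4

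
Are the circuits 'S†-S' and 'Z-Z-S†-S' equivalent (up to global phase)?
Yes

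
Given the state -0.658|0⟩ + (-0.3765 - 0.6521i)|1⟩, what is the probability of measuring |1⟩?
0.567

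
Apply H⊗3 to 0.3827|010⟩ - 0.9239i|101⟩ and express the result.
(0.1353 - 0.3266i)|000⟩ + (0.1353 + 0.3266i)|001⟩ + (-0.1353 - 0.3266i)|010⟩ + (-0.1353 + 0.3266i)|011⟩ + (0.1353 + 0.3266i)|100⟩ + (0.1353 - 0.3266i)|101⟩ + (-0.1353 + 0.3266i)|110⟩ + (-0.1353 - 0.3266i)|111⟩

H⊗3 gives amp(|y⟩) = (1/2√2) Σ_x (−1)^(x·y) amp(|x⟩), where x·y is the number of positions in which both x and y have a 1.
|000⟩: (0.3827 - 0.9239i)/(2√2) = (0.1353 - 0.3266i)
|001⟩: (0.3827 + 0.9239i)/(2√2) = (0.1353 + 0.3266i)
|010⟩: (-0.3827 - 0.9239i)/(2√2) = (-0.1353 - 0.3266i)
|011⟩: (-0.3827 + 0.9239i)/(2√2) = (-0.1353 + 0.3266i)
|100⟩: (0.3827 + 0.9239i)/(2√2) = (0.1353 + 0.3266i)
|101⟩: (0.3827 - 0.9239i)/(2√2) = (0.1353 - 0.3266i)
|110⟩: (-0.3827 + 0.9239i)/(2√2) = (-0.1353 + 0.3266i)
|111⟩: (-0.3827 - 0.9239i)/(2√2) = (-0.1353 - 0.3266i)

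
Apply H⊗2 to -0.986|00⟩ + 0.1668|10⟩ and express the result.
-0.4096|00⟩ - 0.4096|01⟩ - 0.5764|10⟩ - 0.5764|11⟩

H⊗2 gives amp(|y⟩) = (1/2) Σ_x (−1)^(x·y) amp(|x⟩), where x·y is the number of positions in which both x and y have a 1.
|00⟩: (-0.986 + 0.1668)/2 = -0.4096
|01⟩: (-0.986 + 0.1668)/2 = -0.4096
|10⟩: (-0.986 - 0.1668)/2 = -0.5764
|11⟩: (-0.986 - 0.1668)/2 = -0.5764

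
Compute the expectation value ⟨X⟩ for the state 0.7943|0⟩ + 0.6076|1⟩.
0.9652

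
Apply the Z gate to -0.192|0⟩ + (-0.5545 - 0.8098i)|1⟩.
-0.192|0⟩ + (0.5545 + 0.8098i)|1⟩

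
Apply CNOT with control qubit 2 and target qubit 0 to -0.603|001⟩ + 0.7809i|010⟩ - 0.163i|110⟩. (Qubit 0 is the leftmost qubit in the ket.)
0.7809i|010⟩ - 0.603|101⟩ - 0.163i|110⟩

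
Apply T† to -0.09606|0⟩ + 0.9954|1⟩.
-0.09606|0⟩ + (0.7039 - 0.7039i)|1⟩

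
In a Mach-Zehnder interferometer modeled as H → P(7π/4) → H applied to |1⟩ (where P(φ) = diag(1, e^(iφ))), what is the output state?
(0.1464 + (1/√8)i)|0⟩ + (0.8536 - (1/√8)i)|1⟩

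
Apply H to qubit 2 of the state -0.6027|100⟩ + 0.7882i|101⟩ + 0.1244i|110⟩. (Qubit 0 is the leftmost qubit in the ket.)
(-0.4262 + 0.5573i)|100⟩ + (-0.4262 - 0.5573i)|101⟩ + 0.08796i|110⟩ + 0.08796i|111⟩

H on qubit 2 mixes each pair of kets that differ only in qubit 2: amplitudes (a, b) of (|…0…⟩, |…1…⟩) become ((a + b)/√2, (a − b)/√2). Kets absent from the input have amplitude 0.
(|100⟩, |101⟩): (a, b) = (-0.6027, 0.7882i) → ((-0.4262 + 0.5573i), (-0.4262 - 0.5573i))
(|110⟩, |111⟩): (a, b) = (0.1244i, 0) → (0.08796i, 0.08796i)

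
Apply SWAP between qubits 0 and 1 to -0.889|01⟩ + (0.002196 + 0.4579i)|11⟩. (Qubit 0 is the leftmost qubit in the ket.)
-0.889|10⟩ + (0.002196 + 0.4579i)|11⟩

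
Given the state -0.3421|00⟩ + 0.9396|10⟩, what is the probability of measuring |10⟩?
0.8828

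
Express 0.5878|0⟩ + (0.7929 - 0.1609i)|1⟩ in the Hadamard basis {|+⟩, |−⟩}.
(0.9763 - 0.1138i)|+⟩ + (-0.145 + 0.1138i)|−⟩

With |ψ⟩ = α|0⟩ + β|1⟩, the Hadamard-basis coefficients are ⟨+|ψ⟩ = (α + β)/√2 and ⟨−|ψ⟩ = (α − β)/√2.
Here α = 0.5878, β = (0.7929 - 0.1609i): (α + β)/√2 = (0.9763 - 0.1138i), (α − β)/√2 = (-0.145 + 0.1138i).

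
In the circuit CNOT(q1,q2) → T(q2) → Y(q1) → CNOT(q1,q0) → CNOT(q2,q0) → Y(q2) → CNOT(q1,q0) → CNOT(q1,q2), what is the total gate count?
8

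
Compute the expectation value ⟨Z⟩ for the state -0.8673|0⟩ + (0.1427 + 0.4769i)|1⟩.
0.5044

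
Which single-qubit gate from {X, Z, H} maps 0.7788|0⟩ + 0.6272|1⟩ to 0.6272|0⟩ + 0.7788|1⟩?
X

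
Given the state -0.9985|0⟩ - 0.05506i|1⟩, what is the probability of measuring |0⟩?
0.997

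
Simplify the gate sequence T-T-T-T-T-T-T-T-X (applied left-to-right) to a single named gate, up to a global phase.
X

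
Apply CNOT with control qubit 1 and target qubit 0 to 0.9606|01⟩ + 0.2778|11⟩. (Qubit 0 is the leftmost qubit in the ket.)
0.2778|01⟩ + 0.9606|11⟩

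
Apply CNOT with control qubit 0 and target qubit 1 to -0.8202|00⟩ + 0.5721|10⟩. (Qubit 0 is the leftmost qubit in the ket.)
-0.8202|00⟩ + 0.5721|11⟩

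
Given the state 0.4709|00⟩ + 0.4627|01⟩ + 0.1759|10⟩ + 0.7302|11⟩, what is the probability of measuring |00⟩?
0.2217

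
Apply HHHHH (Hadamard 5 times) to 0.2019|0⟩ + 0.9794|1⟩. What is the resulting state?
0.8353|0⟩ - 0.5498|1⟩

H² = I, so H^5 = H: a single Hadamard. With (a, b) = (0.2019, 0.9794), H gives ((a + b)/√2, (a − b)/√2) = (0.8353, -0.5498).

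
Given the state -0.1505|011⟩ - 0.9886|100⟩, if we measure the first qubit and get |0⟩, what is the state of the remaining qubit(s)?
-|11⟩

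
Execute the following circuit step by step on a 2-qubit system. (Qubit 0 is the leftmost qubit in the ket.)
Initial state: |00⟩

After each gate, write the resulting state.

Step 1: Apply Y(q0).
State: i|10⟩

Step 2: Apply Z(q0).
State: -i|10⟩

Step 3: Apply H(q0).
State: -(1/√2)i|00⟩ + (1/√2)i|10⟩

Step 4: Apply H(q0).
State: -i|10⟩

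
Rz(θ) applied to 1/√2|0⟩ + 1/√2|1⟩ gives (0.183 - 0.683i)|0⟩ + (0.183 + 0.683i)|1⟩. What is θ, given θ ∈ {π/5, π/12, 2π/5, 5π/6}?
5π/6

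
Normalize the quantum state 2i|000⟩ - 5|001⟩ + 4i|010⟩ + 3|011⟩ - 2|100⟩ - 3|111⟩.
0.2443i|000⟩ - 0.6108|001⟩ + 0.4887i|010⟩ + 0.3665|011⟩ - 0.2443|100⟩ - 0.3665|111⟩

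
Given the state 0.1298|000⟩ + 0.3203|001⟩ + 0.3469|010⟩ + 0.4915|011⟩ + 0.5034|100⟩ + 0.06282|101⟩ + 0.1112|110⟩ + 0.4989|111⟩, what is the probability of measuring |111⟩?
0.2489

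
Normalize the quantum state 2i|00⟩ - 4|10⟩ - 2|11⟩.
(1/√6)i|00⟩ - 0.8165|10⟩ - 1/√6|11⟩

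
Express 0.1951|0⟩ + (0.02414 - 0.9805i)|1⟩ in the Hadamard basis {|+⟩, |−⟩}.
(0.155 - 0.6933i)|+⟩ + (0.1209 + 0.6933i)|−⟩

With |ψ⟩ = α|0⟩ + β|1⟩, the Hadamard-basis coefficients are ⟨+|ψ⟩ = (α + β)/√2 and ⟨−|ψ⟩ = (α − β)/√2.
Here α = 0.1951, β = (0.02414 - 0.9805i): (α + β)/√2 = (0.155 - 0.6933i), (α − β)/√2 = (0.1209 + 0.6933i).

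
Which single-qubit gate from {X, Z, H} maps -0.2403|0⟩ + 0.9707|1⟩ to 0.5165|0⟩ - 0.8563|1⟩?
H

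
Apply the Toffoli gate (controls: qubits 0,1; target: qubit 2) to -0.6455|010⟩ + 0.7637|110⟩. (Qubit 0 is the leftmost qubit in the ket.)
-0.6455|010⟩ + 0.7637|111⟩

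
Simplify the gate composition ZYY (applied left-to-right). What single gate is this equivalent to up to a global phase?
Z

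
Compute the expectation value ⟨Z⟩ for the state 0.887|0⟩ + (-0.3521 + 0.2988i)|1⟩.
0.5735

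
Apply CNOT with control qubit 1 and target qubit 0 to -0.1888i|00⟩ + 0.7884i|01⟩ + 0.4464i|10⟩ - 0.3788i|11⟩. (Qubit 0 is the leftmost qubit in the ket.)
-0.1888i|00⟩ - 0.3788i|01⟩ + 0.4464i|10⟩ + 0.7884i|11⟩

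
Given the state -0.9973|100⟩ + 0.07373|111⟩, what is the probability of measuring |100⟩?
0.9946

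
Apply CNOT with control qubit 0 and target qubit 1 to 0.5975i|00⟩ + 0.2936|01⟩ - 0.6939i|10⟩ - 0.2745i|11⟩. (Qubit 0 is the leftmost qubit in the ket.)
0.5975i|00⟩ + 0.2936|01⟩ - 0.2745i|10⟩ - 0.6939i|11⟩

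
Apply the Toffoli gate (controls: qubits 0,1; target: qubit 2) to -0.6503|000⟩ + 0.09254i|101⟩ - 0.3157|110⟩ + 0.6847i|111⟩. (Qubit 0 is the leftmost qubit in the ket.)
-0.6503|000⟩ + 0.09254i|101⟩ + 0.6847i|110⟩ - 0.3157|111⟩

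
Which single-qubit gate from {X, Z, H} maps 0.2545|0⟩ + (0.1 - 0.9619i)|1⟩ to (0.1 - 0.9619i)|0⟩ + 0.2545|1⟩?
X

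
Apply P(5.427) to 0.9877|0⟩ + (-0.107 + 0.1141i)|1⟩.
0.9877|0⟩ + (0.01607 + 0.1556i)|1⟩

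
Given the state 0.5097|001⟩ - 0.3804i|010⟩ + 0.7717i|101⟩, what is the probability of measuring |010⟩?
0.1447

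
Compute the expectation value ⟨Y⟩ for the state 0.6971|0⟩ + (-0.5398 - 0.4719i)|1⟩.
-0.6579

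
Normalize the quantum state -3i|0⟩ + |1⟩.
-0.9487i|0⟩ + 0.3162|1⟩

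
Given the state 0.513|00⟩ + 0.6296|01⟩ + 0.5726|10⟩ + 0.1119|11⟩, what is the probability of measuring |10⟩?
0.3279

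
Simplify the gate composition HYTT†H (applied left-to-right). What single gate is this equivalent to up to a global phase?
Y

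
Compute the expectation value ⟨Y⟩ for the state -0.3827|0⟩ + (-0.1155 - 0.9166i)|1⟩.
0.7016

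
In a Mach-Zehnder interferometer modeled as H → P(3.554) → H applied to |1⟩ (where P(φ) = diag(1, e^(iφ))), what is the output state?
(0.9581 + 0.2004i)|0⟩ + (0.04192 - 0.2004i)|1⟩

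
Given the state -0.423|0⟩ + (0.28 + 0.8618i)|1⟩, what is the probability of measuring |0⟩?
0.1789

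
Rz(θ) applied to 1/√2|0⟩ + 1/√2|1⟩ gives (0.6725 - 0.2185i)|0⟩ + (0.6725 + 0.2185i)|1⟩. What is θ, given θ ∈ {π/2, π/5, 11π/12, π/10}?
π/5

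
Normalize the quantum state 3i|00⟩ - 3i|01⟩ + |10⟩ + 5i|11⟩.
0.4523i|00⟩ - 0.4523i|01⟩ + 0.1508|10⟩ + 0.7538i|11⟩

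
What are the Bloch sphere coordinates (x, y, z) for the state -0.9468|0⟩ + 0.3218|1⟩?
(-0.6094, 0, 0.7929)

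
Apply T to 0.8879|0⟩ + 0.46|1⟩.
0.8879|0⟩ + (0.3253 + 0.3253i)|1⟩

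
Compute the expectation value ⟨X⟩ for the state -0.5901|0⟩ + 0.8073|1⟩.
-0.9528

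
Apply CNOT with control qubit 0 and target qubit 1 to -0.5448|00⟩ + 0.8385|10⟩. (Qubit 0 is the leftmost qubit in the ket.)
-0.5448|00⟩ + 0.8385|11⟩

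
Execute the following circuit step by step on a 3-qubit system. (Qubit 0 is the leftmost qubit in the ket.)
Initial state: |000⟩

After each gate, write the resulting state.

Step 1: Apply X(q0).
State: |100⟩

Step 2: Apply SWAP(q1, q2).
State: |100⟩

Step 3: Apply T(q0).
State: (1/√2 + (1/√2)i)|100⟩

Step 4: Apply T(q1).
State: (1/√2 + (1/√2)i)|100⟩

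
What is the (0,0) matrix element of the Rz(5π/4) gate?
(-0.3827 - 0.9239i)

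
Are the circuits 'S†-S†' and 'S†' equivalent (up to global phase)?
No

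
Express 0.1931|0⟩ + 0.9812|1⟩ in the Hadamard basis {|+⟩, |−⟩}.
0.8304|+⟩ - 0.5573|−⟩

With |ψ⟩ = α|0⟩ + β|1⟩, the Hadamard-basis coefficients are ⟨+|ψ⟩ = (α + β)/√2 and ⟨−|ψ⟩ = (α − β)/√2.
Here α = 0.1931, β = 0.9812: (α + β)/√2 = 0.8304, (α − β)/√2 = -0.5573.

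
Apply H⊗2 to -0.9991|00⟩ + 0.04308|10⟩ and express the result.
-0.478|00⟩ - 0.478|01⟩ - 0.5211|10⟩ - 0.5211|11⟩

H⊗2 gives amp(|y⟩) = (1/2) Σ_x (−1)^(x·y) amp(|x⟩), where x·y is the number of positions in which both x and y have a 1.
|00⟩: (-0.9991 + 0.04308)/2 = -0.478
|01⟩: (-0.9991 + 0.04308)/2 = -0.478
|10⟩: (-0.9991 - 0.04308)/2 = -0.5211
|11⟩: (-0.9991 - 0.04308)/2 = -0.5211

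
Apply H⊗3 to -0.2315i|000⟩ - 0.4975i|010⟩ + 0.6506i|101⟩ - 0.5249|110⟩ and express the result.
(-0.1856 - 0.02772i)|000⟩ + (-0.1856 - 0.4878i)|001⟩ + (0.1856 + 0.3241i)|010⟩ + (0.1856 - 0.136i)|011⟩ + (0.1856 - 0.4878i)|100⟩ + (0.1856 - 0.02772i)|101⟩ + (-0.1856 - 0.136i)|110⟩ + (-0.1856 + 0.3241i)|111⟩

H⊗3 gives amp(|y⟩) = (1/2√2) Σ_x (−1)^(x·y) amp(|x⟩), where x·y is the number of positions in which both x and y have a 1.
|000⟩: (-0.2315i - 0.4975i + 0.6506i - 0.5249)/(2√2) = (-0.1856 - 0.02772i)
|001⟩: (-0.2315i - 0.4975i - 0.6506i - 0.5249)/(2√2) = (-0.1856 - 0.4878i)
|010⟩: (-0.2315i + 0.4975i + 0.6506i + 0.5249)/(2√2) = (0.1856 + 0.3241i)
|011⟩: (-0.2315i + 0.4975i - 0.6506i + 0.5249)/(2√2) = (0.1856 - 0.136i)
|100⟩: (-0.2315i - 0.4975i - 0.6506i + 0.5249)/(2√2) = (0.1856 - 0.4878i)
|101⟩: (-0.2315i - 0.4975i + 0.6506i + 0.5249)/(2√2) = (0.1856 - 0.02772i)
|110⟩: (-0.2315i + 0.4975i - 0.6506i - 0.5249)/(2√2) = (-0.1856 - 0.136i)
|111⟩: (-0.2315i + 0.4975i + 0.6506i - 0.5249)/(2√2) = (-0.1856 + 0.3241i)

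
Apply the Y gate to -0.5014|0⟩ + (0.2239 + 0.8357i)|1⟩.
(0.8357 - 0.2239i)|0⟩ - 0.5014i|1⟩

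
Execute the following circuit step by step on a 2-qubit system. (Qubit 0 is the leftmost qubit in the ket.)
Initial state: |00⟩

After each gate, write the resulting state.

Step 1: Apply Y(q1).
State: i|01⟩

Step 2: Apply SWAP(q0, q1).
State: i|10⟩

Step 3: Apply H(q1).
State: (1/√2)i|10⟩ + (1/√2)i|11⟩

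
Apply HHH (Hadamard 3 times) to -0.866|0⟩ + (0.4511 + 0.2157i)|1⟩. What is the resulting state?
(-0.2934 + 0.1525i)|0⟩ + (-0.9313 - 0.1525i)|1⟩

H² = I, so H^3 = H: a single Hadamard. With (a, b) = (-0.866, (0.4511 + 0.2157i)), H gives ((a + b)/√2, (a − b)/√2) = ((-0.2934 + 0.1525i), (-0.9313 - 0.1525i)).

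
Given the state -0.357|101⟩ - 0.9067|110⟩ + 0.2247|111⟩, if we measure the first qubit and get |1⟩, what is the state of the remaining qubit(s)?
-0.357|01⟩ - 0.9067|10⟩ + 0.2247|11⟩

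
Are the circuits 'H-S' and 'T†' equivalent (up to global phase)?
No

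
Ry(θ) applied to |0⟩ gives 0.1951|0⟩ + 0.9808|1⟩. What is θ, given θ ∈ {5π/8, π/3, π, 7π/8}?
7π/8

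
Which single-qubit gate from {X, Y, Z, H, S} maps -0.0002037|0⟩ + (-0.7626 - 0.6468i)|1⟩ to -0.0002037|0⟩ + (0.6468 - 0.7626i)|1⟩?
S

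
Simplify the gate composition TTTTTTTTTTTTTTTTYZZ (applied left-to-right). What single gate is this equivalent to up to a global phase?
Y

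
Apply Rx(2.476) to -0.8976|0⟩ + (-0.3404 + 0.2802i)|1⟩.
(-0.02841 + 0.3217i)|0⟩ + (-0.1112 + 0.9399i)|1⟩

Rx(2.476) = [[cos(θ/2), −i·sin(θ/2)], [−i·sin(θ/2), cos(θ/2)]]; θ = 2.476, cos(θ/2) ≈ 0.326687, sin(θ/2) ≈ 0.945133.
With a = amp(|0⟩) = -0.8976 and b = amp(|1⟩) = (-0.3404 + 0.2802i):
new amp(|0⟩) = (0.326687)·a + (-0.945133i)·b = (-0.02841 + 0.3217i)
new amp(|1⟩) = (-0.945133i)·a + (0.326687)·b = (-0.1112 + 0.9399i)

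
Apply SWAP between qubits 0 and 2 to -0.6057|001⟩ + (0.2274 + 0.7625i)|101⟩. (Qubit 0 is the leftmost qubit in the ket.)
-0.6057|100⟩ + (0.2274 + 0.7625i)|101⟩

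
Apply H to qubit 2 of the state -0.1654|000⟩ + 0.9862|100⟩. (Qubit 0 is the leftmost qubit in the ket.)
-0.117|000⟩ - 0.117|001⟩ + 0.6973|100⟩ + 0.6973|101⟩

H on qubit 2 mixes each pair of kets that differ only in qubit 2: amplitudes (a, b) of (|…0…⟩, |…1…⟩) become ((a + b)/√2, (a − b)/√2). Kets absent from the input have amplitude 0.
(|000⟩, |001⟩): (a, b) = (-0.1654, 0) → (-0.117, -0.117)
(|100⟩, |101⟩): (a, b) = (0.9862, 0) → (0.6973, 0.6973)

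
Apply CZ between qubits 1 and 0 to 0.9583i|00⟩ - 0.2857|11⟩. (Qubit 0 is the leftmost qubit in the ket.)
0.9583i|00⟩ + 0.2857|11⟩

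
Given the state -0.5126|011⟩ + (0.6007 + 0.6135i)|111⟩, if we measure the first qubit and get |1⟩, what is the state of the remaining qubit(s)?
(0.6996 + 0.7145i)|11⟩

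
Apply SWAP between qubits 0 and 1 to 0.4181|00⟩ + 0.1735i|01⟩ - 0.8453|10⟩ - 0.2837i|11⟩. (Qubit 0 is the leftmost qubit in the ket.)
0.4181|00⟩ - 0.8453|01⟩ + 0.1735i|10⟩ - 0.2837i|11⟩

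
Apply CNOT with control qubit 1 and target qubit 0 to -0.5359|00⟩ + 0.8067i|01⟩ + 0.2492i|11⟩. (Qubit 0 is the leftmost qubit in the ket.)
-0.5359|00⟩ + 0.2492i|01⟩ + 0.8067i|11⟩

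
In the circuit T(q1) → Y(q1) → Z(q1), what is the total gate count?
3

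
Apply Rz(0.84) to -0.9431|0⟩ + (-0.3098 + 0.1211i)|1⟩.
(-0.8611 + 0.3846i)|0⟩ + (-0.3323 - 0.01575i)|1⟩

Rz(0.84) = [[e^(−iθ/2), 0], [0, e^(iθ/2)]] with e^(±iθ/2) = cos(θ/2) ± i·sin(θ/2); θ = 0.84, cos(θ/2) ≈ 0.913089, sin(θ/2) ≈ 0.40776.
With a = amp(|0⟩) = -0.9431 and b = amp(|1⟩) = (-0.3098 + 0.1211i):
new amp(|0⟩) = (0.913089 - 0.40776i)·a = (-0.8611 + 0.3846i)
new amp(|1⟩) = (0.913089 + 0.40776i)·b = (-0.3323 - 0.01575i)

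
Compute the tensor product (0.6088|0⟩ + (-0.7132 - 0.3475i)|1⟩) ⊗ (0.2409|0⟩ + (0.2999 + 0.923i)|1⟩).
0.1467|00⟩ + (0.1826 + 0.5619i)|01⟩ + (-0.1718 - 0.08371i)|10⟩ + (0.1069 - 0.7625i)|11⟩

amp(|b₁b₂…⟩) = product of the factor amplitudes for bits b₁, b₂, …; only kets whose every factor amplitude is nonzero survive.
|00⟩: (0.6088)(0.2409) = 0.1467
|01⟩: (0.6088)(0.2999 + 0.923i) = (0.1826 + 0.5619i)
|10⟩: (-0.7132 - 0.3475i)(0.2409) = (-0.1718 - 0.08371i)
|11⟩: (-0.7132 - 0.3475i)(0.2999 + 0.923i) = (0.1069 - 0.7625i)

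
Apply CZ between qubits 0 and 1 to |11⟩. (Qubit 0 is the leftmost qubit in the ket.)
-|11⟩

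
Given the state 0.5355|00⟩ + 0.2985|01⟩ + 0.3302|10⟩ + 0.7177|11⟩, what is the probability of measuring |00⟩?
0.2868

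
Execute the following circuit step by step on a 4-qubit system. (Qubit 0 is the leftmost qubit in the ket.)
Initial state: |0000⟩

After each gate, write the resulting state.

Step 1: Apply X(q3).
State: |0001⟩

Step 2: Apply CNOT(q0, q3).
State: |0001⟩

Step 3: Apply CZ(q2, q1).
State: |0001⟩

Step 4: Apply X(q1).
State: |0101⟩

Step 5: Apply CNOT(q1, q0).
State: |1101⟩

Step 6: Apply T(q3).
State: (1/√2 + (1/√2)i)|1101⟩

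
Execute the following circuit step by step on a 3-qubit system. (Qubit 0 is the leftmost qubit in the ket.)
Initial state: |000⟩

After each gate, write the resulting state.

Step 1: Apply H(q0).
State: 1/√2|000⟩ + 1/√2|100⟩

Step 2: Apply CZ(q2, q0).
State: 1/√2|000⟩ + 1/√2|100⟩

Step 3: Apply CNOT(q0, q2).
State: 1/√2|000⟩ + 1/√2|101⟩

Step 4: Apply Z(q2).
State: 1/√2|000⟩ - 1/√2|101⟩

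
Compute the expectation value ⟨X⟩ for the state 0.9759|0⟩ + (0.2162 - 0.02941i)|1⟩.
0.422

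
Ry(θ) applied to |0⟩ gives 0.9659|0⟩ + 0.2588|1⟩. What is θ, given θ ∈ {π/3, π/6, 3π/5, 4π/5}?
π/6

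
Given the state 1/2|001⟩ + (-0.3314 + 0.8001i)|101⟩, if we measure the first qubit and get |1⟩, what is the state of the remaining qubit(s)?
(-0.3827 + 0.9239i)|01⟩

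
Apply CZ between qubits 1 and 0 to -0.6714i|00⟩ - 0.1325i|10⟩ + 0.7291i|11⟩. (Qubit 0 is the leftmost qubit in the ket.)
-0.6714i|00⟩ - 0.1325i|10⟩ - 0.7291i|11⟩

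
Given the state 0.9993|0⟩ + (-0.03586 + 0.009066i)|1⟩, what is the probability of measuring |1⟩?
0.001368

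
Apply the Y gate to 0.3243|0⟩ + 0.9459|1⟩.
-0.9459i|0⟩ + 0.3243i|1⟩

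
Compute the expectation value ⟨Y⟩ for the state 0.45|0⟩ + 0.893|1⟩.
0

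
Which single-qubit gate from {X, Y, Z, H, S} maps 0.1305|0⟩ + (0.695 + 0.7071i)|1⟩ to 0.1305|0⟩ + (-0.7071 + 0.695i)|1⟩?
S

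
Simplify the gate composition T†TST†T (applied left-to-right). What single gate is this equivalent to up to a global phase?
S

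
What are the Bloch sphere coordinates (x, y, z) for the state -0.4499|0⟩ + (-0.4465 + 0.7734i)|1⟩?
(0.4018, -0.6959, -0.5951)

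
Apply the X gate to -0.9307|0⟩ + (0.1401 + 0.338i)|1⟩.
(0.1401 + 0.338i)|0⟩ - 0.9307|1⟩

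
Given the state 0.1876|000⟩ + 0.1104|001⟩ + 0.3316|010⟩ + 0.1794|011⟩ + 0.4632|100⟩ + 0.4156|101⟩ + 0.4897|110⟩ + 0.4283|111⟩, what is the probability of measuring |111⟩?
0.1834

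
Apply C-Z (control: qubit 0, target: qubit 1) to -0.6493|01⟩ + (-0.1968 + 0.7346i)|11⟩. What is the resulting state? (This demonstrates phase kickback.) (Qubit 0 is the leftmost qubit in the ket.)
-0.6493|01⟩ + (0.1968 - 0.7346i)|11⟩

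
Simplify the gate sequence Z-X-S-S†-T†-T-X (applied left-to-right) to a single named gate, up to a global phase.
Z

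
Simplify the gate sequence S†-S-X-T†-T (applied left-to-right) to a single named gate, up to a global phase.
X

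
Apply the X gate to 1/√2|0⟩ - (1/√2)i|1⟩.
-(1/√2)i|0⟩ + 1/√2|1⟩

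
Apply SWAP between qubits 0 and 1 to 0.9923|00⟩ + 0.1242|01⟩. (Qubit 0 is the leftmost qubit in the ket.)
0.9923|00⟩ + 0.1242|10⟩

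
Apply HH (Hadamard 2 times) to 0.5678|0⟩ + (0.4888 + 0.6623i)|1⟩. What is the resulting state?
0.5678|0⟩ + (0.4888 + 0.6623i)|1⟩

H² = I, so an even number of Hadamards cancels: H^2 = I and the state is unchanged.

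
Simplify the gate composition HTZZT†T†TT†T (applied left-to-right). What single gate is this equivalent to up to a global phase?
H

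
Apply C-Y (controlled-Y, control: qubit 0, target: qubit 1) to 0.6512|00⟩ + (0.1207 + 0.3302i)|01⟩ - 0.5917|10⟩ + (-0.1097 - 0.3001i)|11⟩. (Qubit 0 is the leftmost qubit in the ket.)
0.6512|00⟩ + (0.1207 + 0.3302i)|01⟩ + (-0.3001 + 0.1097i)|10⟩ - 0.5917i|11⟩

C-Y leaves the control-|0⟩ kets |00⟩, |01⟩ unchanged and applies Y to qubit 1 on the control-|1⟩ pair (|10⟩, |11⟩).
Y = [[0, -i], [i, 0]].
With a = amp(|10⟩) = -0.5917 and b = amp(|11⟩) = (-0.1097 - 0.3001i):
new amp(|10⟩) = (-i)·b = (-0.3001 + 0.1097i)
new amp(|11⟩) = (i)·a = -0.5917i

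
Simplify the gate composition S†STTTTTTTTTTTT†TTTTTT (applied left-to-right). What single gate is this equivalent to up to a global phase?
I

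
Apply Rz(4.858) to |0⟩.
(-0.7567 - 0.6538i)|0⟩

Rz(4.858) = [[e^(−iθ/2), 0], [0, e^(iθ/2)]] with e^(±iθ/2) = cos(θ/2) ± i·sin(θ/2); θ = 4.858, cos(θ/2) ≈ -0.756669, sin(θ/2) ≈ 0.653798.
With a = amp(|0⟩) = 1 and b = amp(|1⟩) = 0:
new amp(|0⟩) = (-0.756669 - 0.653798i)·a = (-0.7567 - 0.6538i)
new amp(|1⟩) = (-0.756669 + 0.653798i)·b = 0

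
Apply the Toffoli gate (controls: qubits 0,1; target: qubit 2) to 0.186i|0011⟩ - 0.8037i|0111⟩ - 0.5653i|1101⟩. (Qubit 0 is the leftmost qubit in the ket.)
0.186i|0011⟩ - 0.8037i|0111⟩ - 0.5653i|1111⟩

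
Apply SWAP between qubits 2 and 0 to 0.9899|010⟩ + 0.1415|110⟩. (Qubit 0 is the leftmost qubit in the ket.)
0.9899|010⟩ + 0.1415|011⟩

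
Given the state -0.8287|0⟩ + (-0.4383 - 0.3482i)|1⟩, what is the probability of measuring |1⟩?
0.3134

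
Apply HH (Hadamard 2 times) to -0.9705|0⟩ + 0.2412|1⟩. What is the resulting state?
-0.9705|0⟩ + 0.2412|1⟩

H² = I, so an even number of Hadamards cancels: H^2 = I and the state is unchanged.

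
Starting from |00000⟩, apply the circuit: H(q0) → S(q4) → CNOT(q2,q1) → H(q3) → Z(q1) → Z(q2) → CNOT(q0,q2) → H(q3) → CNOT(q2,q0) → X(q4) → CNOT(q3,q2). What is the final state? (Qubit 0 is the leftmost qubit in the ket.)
1/√2|00001⟩ + 1/√2|00101⟩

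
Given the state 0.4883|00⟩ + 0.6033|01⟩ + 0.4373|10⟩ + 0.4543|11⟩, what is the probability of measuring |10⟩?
0.1912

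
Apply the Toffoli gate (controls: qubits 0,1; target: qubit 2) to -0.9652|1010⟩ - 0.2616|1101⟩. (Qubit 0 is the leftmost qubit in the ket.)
-0.9652|1010⟩ - 0.2616|1111⟩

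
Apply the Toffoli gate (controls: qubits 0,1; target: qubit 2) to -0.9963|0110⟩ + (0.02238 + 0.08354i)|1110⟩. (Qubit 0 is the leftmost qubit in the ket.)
-0.9963|0110⟩ + (0.02238 + 0.08354i)|1100⟩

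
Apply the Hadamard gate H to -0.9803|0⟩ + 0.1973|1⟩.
-0.5537|0⟩ - 0.8327|1⟩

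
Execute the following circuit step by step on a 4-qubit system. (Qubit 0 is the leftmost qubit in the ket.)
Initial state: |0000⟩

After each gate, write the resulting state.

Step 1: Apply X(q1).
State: |0100⟩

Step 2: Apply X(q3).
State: |0101⟩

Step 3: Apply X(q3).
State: |0100⟩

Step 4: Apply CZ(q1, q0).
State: |0100⟩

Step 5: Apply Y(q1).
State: -i|0000⟩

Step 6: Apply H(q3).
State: -(1/√2)i|0000⟩ - (1/√2)i|0001⟩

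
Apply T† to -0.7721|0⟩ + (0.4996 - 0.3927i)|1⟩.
-0.7721|0⟩ + (0.07559 - 0.631i)|1⟩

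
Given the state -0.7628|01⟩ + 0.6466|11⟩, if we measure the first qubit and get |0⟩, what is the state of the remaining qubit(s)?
-|1⟩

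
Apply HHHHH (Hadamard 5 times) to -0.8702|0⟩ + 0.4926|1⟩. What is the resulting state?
-0.267|0⟩ - 0.9636|1⟩

H² = I, so H^5 = H: a single Hadamard. With (a, b) = (-0.8702, 0.4926), H gives ((a + b)/√2, (a − b)/√2) = (-0.267, -0.9636).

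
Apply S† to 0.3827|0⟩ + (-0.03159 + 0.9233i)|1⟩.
0.3827|0⟩ + (0.9233 + 0.03159i)|1⟩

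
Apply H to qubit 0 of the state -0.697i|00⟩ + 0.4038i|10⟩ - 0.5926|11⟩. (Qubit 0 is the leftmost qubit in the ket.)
-0.2073i|00⟩ - 0.419|01⟩ - 0.7784i|10⟩ + 0.419|11⟩

H on qubit 0 mixes each pair of kets that differ only in qubit 0: amplitudes (a, b) of (|…0…⟩, |…1…⟩) become ((a + b)/√2, (a − b)/√2). Kets absent from the input have amplitude 0.
(|00⟩, |10⟩): (a, b) = (-0.697i, 0.4038i) → (-0.2073i, -0.7784i)
(|01⟩, |11⟩): (a, b) = (0, -0.5926) → (-0.419, 0.419)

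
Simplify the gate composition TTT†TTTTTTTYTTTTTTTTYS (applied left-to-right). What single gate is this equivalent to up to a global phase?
S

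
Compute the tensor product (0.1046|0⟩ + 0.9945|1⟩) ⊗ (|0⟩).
0.1046|00⟩ + 0.9945|10⟩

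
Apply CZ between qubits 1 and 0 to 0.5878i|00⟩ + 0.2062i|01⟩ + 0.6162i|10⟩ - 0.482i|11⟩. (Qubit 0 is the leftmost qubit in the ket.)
0.5878i|00⟩ + 0.2062i|01⟩ + 0.6162i|10⟩ + 0.482i|11⟩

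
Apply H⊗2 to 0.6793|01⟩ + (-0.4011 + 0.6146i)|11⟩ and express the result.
(0.1391 + 0.3073i)|00⟩ + (-0.1391 - 0.3073i)|01⟩ + (0.5402 - 0.3073i)|10⟩ + (-0.5402 + 0.3073i)|11⟩

H⊗2 gives amp(|y⟩) = (1/2) Σ_x (−1)^(x·y) amp(|x⟩), where x·y is the number of positions in which both x and y have a 1.
|00⟩: (0.6793 + (-0.4011 + 0.6146i))/2 = (0.1391 + 0.3073i)
|01⟩: (-0.6793 - (-0.4011 + 0.6146i))/2 = (-0.1391 - 0.3073i)
|10⟩: (0.6793 - (-0.4011 + 0.6146i))/2 = (0.5402 - 0.3073i)
|11⟩: (-0.6793 + (-0.4011 + 0.6146i))/2 = (-0.5402 + 0.3073i)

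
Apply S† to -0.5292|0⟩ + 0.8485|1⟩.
-0.5292|0⟩ - 0.8485i|1⟩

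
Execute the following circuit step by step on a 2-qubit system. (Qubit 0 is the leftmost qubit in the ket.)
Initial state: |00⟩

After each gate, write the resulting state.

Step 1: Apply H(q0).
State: 1/√2|00⟩ + 1/√2|10⟩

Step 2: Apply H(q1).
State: 1/2|00⟩ + 1/2|01⟩ + 1/2|10⟩ + 1/2|11⟩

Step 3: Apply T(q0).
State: 1/2|00⟩ + 1/2|01⟩ + (1/√8 + (1/√8)i)|10⟩ + (1/√8 + (1/√8)i)|11⟩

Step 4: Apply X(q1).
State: 1/2|00⟩ + 1/2|01⟩ + (1/√8 + (1/√8)i)|10⟩ + (1/√8 + (1/√8)i)|11⟩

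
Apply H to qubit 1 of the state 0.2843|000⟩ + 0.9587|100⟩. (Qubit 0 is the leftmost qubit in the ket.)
0.201|000⟩ + 0.201|010⟩ + 0.6779|100⟩ + 0.6779|110⟩

H on qubit 1 mixes each pair of kets that differ only in qubit 1: amplitudes (a, b) of (|…0…⟩, |…1…⟩) become ((a + b)/√2, (a − b)/√2). Kets absent from the input have amplitude 0.
(|000⟩, |010⟩): (a, b) = (0.2843, 0) → (0.201, 0.201)
(|100⟩, |110⟩): (a, b) = (0.9587, 0) → (0.6779, 0.6779)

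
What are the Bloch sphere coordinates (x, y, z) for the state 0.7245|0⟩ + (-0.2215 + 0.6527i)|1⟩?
(-0.321, 0.9458, 0.04982)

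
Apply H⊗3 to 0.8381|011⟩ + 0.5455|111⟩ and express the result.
0.4892|000⟩ - 0.4892|001⟩ - 0.4892|010⟩ + 0.4892|011⟩ + 0.1034|100⟩ - 0.1034|101⟩ - 0.1034|110⟩ + 0.1034|111⟩

H⊗3 gives amp(|y⟩) = (1/2√2) Σ_x (−1)^(x·y) amp(|x⟩), where x·y is the number of positions in which both x and y have a 1.
|000⟩: (0.8381 + 0.5455)/(2√2) = 0.4892
|001⟩: (-0.8381 - 0.5455)/(2√2) = -0.4892
|010⟩: (-0.8381 - 0.5455)/(2√2) = -0.4892
|011⟩: (0.8381 + 0.5455)/(2√2) = 0.4892
|100⟩: (0.8381 - 0.5455)/(2√2) = 0.1034
|101⟩: (-0.8381 + 0.5455)/(2√2) = -0.1034
|110⟩: (-0.8381 + 0.5455)/(2√2) = -0.1034
|111⟩: (0.8381 - 0.5455)/(2√2) = 0.1034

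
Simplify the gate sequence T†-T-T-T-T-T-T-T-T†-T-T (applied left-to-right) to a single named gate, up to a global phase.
T†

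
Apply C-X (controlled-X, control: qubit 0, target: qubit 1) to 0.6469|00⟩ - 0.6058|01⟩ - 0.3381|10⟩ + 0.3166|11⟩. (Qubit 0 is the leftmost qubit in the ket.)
0.6469|00⟩ - 0.6058|01⟩ + 0.3166|10⟩ - 0.3381|11⟩

C-X leaves the control-|0⟩ kets |00⟩, |01⟩ unchanged and applies X to qubit 1 on the control-|1⟩ pair (|10⟩, |11⟩).
X = [[0, 1], [1, 0]].
With a = amp(|10⟩) = -0.3381 and b = amp(|11⟩) = 0.3166:
new amp(|10⟩) = (1)·b = 0.3166
new amp(|11⟩) = (1)·a = -0.3381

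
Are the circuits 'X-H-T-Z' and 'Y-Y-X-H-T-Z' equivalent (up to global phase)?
Yes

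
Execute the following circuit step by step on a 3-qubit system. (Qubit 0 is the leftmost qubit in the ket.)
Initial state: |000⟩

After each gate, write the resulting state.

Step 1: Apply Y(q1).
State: i|010⟩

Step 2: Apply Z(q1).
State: -i|010⟩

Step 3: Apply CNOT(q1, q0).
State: -i|110⟩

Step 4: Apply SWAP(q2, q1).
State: -i|101⟩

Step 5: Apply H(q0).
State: -(1/√2)i|001⟩ + (1/√2)i|101⟩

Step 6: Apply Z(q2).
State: (1/√2)i|001⟩ - (1/√2)i|101⟩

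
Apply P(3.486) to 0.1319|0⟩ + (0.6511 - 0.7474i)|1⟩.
0.1319|0⟩ + (-0.8652 + 0.4837i)|1⟩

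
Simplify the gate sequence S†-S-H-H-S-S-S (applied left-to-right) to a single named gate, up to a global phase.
S†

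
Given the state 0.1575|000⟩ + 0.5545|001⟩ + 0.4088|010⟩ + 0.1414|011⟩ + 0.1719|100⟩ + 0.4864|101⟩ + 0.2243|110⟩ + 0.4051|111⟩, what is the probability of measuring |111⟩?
0.1641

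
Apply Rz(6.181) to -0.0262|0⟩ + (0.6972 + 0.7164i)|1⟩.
(0.02617 + 0.001338i)|0⟩ + (-0.7329 - 0.6799i)|1⟩

Rz(6.181) = [[e^(−iθ/2), 0], [0, e^(iθ/2)]] with e^(±iθ/2) = cos(θ/2) ± i·sin(θ/2); θ = 6.181, cos(θ/2) ≈ -0.998695, sin(θ/2) ≈ 0.0510704.
With a = amp(|0⟩) = -0.0262 and b = amp(|1⟩) = (0.6972 + 0.7164i):
new amp(|0⟩) = (-0.998695 - 0.0510704i)·a = (0.02617 + 0.001338i)
new amp(|1⟩) = (-0.998695 + 0.0510704i)·b = (-0.7329 - 0.6799i)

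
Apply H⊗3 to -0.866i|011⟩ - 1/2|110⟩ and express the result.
(-0.1768 - 0.3062i)|000⟩ + (-0.1768 + 0.3062i)|001⟩ + (0.1768 + 0.3062i)|010⟩ + (0.1768 - 0.3062i)|011⟩ + (0.1768 - 0.3062i)|100⟩ + (0.1768 + 0.3062i)|101⟩ + (-0.1768 + 0.3062i)|110⟩ + (-0.1768 - 0.3062i)|111⟩

H⊗3 gives amp(|y⟩) = (1/2√2) Σ_x (−1)^(x·y) amp(|x⟩), where x·y is the number of positions in which both x and y have a 1.
|000⟩: (-0.866i - 1/2)/(2√2) = (-0.1768 - 0.3062i)
|001⟩: (0.866i - 1/2)/(2√2) = (-0.1768 + 0.3062i)
|010⟩: (0.866i + 1/2)/(2√2) = (0.1768 + 0.3062i)
|011⟩: (-0.866i + 1/2)/(2√2) = (0.1768 - 0.3062i)
|100⟩: (-0.866i + 1/2)/(2√2) = (0.1768 - 0.3062i)
|101⟩: (0.866i + 1/2)/(2√2) = (0.1768 + 0.3062i)
|110⟩: (0.866i - 1/2)/(2√2) = (-0.1768 + 0.3062i)
|111⟩: (-0.866i - 1/2)/(2√2) = (-0.1768 - 0.3062i)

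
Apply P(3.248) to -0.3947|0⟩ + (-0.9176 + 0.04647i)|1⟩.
-0.3947|0⟩ + (0.9173 + 0.05125i)|1⟩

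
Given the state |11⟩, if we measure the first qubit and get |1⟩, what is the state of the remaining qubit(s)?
|1⟩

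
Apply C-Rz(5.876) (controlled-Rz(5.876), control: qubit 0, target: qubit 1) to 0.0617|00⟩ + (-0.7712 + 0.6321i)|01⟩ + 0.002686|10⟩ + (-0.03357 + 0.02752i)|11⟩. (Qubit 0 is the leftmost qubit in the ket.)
0.0617|00⟩ + (-0.7712 + 0.6321i)|01⟩ + (-0.002631 - 0.0005431i)|10⟩ + (0.02731 - 0.03374i)|11⟩

C-Rz(5.876) leaves the control-|0⟩ kets |00⟩, |01⟩ unchanged and applies Rz(5.876) to qubit 1 on the control-|1⟩ pair (|10⟩, |11⟩).
Rz(5.876) = [[e^(−iθ/2), 0], [0, e^(iθ/2)]] with e^(±iθ/2) = cos(θ/2) ± i·sin(θ/2); θ = 5.876, cos(θ/2) ≈ -0.979347, sin(θ/2) ≈ 0.202189.
With a = amp(|10⟩) = 0.002686 and b = amp(|11⟩) = (-0.03357 + 0.02752i):
new amp(|10⟩) = (-0.979347 - 0.202189i)·a = (-0.002631 - 0.0005431i)
new amp(|11⟩) = (-0.979347 + 0.202189i)·b = (0.02731 - 0.03374i)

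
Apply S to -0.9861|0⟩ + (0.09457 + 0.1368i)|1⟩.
-0.9861|0⟩ + (-0.1368 + 0.09457i)|1⟩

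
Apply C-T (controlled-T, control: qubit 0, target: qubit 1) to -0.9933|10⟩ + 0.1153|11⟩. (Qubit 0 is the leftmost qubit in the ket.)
-0.9933|10⟩ + (0.08153 + 0.08153i)|11⟩

C-T leaves the control-|0⟩ kets |00⟩, |01⟩ unchanged and applies T to qubit 1 on the control-|1⟩ pair (|10⟩, |11⟩).
T = [[1, 0], [0, (1/√2 + (1/√2)i)]].
With a = amp(|10⟩) = -0.9933 and b = amp(|11⟩) = 0.1153:
new amp(|10⟩) = (1)·a = -0.9933
new amp(|11⟩) = (1/√2 + (1/√2)i)·b = (0.08153 + 0.08153i)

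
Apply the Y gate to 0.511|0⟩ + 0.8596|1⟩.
-0.8596i|0⟩ + 0.511i|1⟩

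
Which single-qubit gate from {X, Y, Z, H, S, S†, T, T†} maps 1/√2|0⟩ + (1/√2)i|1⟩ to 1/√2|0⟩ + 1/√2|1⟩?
S†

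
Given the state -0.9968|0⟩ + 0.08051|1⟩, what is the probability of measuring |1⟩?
0.006482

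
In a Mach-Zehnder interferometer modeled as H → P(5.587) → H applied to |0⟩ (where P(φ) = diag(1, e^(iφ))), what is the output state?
(0.8836 - 0.3206i)|0⟩ + (0.1164 + 0.3206i)|1⟩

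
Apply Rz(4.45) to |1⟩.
(-0.6085 + 0.7935i)|1⟩

Rz(4.45) = [[e^(−iθ/2), 0], [0, e^(iθ/2)]] with e^(±iθ/2) = cos(θ/2) ± i·sin(θ/2); θ = 4.45, cos(θ/2) ≈ -0.608528, sin(θ/2) ≈ 0.793533.
With a = amp(|0⟩) = 0 and b = amp(|1⟩) = 1:
new amp(|0⟩) = (-0.608528 - 0.793533i)·a = 0
new amp(|1⟩) = (-0.608528 + 0.793533i)·b = (-0.6085 + 0.7935i)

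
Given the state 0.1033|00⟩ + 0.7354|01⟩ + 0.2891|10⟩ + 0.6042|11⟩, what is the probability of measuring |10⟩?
0.08358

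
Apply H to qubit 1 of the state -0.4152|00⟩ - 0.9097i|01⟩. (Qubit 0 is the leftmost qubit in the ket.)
(-0.2936 - 0.6433i)|00⟩ + (-0.2936 + 0.6433i)|01⟩

H on qubit 1 mixes each pair of kets that differ only in qubit 1: amplitudes (a, b) of (|…0…⟩, |…1…⟩) become ((a + b)/√2, (a − b)/√2). Kets absent from the input have amplitude 0.
(|00⟩, |01⟩): (a, b) = (-0.4152, -0.9097i) → ((-0.2936 - 0.6433i), (-0.2936 + 0.6433i))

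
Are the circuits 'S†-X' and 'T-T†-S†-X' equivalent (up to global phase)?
Yes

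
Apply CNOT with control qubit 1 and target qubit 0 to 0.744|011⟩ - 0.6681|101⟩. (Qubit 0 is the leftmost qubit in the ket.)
-0.6681|101⟩ + 0.744|111⟩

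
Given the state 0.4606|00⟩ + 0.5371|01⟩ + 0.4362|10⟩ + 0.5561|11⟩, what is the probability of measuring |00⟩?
0.2122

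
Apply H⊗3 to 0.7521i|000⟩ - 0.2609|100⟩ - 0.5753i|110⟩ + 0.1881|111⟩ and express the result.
(-0.02574 + 0.06251i)|000⟩ + (-0.1587 + 0.06251i)|001⟩ + (-0.1587 + 0.4693i)|010⟩ + (-0.02574 + 0.4693i)|011⟩ + (0.02574 + 0.4693i)|100⟩ + (0.1587 + 0.4693i)|101⟩ + (0.1587 + 0.06251i)|110⟩ + (0.02574 + 0.06251i)|111⟩

H⊗3 gives amp(|y⟩) = (1/2√2) Σ_x (−1)^(x·y) amp(|x⟩), where x·y is the number of positions in which both x and y have a 1.
|000⟩: (0.7521i - 0.2609 - 0.5753i + 0.1881)/(2√2) = (-0.02574 + 0.06251i)
|001⟩: (0.7521i - 0.2609 - 0.5753i - 0.1881)/(2√2) = (-0.1587 + 0.06251i)
|010⟩: (0.7521i - 0.2609 + 0.5753i - 0.1881)/(2√2) = (-0.1587 + 0.4693i)
|011⟩: (0.7521i - 0.2609 + 0.5753i + 0.1881)/(2√2) = (-0.02574 + 0.4693i)
|100⟩: (0.7521i + 0.2609 + 0.5753i - 0.1881)/(2√2) = (0.02574 + 0.4693i)
|101⟩: (0.7521i + 0.2609 + 0.5753i + 0.1881)/(2√2) = (0.1587 + 0.4693i)
|110⟩: (0.7521i + 0.2609 - 0.5753i + 0.1881)/(2√2) = (0.1587 + 0.06251i)
|111⟩: (0.7521i + 0.2609 - 0.5753i - 0.1881)/(2√2) = (0.02574 + 0.06251i)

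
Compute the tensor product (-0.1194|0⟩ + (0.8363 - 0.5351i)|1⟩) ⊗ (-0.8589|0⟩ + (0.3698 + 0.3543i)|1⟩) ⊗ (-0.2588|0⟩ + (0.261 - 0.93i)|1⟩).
-0.02654|000⟩ + (0.02677 - 0.09537i)|001⟩ + (0.01143 + 0.01095i)|010⟩ + (-0.05087 + 0.03002i)|011⟩ + (0.1859 - 0.1189i)|100⟩ + (0.2399 + 0.788i)|101⟩ + (-0.1291 - 0.02547i)|110⟩ + (0.2217 - 0.4382i)|111⟩

amp(|b₁b₂…⟩) = product of the factor amplitudes for bits b₁, b₂, …; only kets whose every factor amplitude is nonzero survive.
|000⟩: (-0.1194)(-0.8589)(-0.2588) = -0.02654
|001⟩: (-0.1194)(-0.8589)(0.261 - 0.93i) = (0.02677 - 0.09537i)
|010⟩: (-0.1194)(0.3698 + 0.3543i)(-0.2588) = (0.01143 + 0.01095i)
|011⟩: (-0.1194)(0.3698 + 0.3543i)(0.261 - 0.93i) = (-0.05087 + 0.03002i)
|100⟩: (0.8363 - 0.5351i)(-0.8589)(-0.2588) = (0.1859 - 0.1189i)
|101⟩: (0.8363 - 0.5351i)(-0.8589)(0.261 - 0.93i) = (0.2399 + 0.788i)
|110⟩: (0.8363 - 0.5351i)(0.3698 + 0.3543i)(-0.2588) = (-0.1291 - 0.02547i)
|111⟩: (0.8363 - 0.5351i)(0.3698 + 0.3543i)(0.261 - 0.93i) = (0.2217 - 0.4382i)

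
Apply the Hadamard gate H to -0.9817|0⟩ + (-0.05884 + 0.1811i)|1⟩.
(-0.7358 + 0.1281i)|0⟩ + (-0.6526 - 0.1281i)|1⟩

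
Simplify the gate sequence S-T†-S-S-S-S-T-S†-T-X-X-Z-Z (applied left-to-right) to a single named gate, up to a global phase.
T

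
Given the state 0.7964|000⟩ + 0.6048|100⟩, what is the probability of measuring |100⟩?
0.3658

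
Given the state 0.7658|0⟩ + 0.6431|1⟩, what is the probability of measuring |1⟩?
0.4136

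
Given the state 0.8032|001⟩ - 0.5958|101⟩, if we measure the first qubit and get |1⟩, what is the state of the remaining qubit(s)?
-|01⟩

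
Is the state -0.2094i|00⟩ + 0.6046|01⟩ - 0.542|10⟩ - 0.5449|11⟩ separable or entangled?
Entangled

Writing the state as a|00⟩ + b|01⟩ + c|10⟩ + d|11⟩, it is a product state iff ad − bc = 0.
Here (a, b, c, d) = (-0.2094i, 0.6046, -0.542, -0.5449): ad − bc = (-0.2094i)(-0.5449) − (0.6046)(-0.542) = (0.3277 + 0.1141i) ≠ 0, so the state is entangled.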